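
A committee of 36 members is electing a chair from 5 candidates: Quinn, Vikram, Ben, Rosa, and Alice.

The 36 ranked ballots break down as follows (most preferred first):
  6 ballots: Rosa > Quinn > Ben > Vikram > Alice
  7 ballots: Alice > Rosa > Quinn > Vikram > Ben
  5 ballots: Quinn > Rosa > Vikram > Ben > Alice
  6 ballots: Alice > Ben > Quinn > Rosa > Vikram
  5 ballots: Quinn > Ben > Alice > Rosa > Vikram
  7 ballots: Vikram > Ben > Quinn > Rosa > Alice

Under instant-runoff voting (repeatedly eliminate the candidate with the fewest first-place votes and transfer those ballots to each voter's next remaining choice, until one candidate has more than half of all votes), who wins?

Round 1: Quinn 10, Vikram 7, Ben 0, Rosa 6, Alice 13. Ben eliminated.
Round 2: Quinn 10, Vikram 7, Rosa 6, Alice 13. Rosa eliminated.
Round 3: Quinn 16, Vikram 7, Alice 13. Vikram eliminated.
Round 4: Quinn 23, Alice 13. Quinn has a majority (≥19).

Quinn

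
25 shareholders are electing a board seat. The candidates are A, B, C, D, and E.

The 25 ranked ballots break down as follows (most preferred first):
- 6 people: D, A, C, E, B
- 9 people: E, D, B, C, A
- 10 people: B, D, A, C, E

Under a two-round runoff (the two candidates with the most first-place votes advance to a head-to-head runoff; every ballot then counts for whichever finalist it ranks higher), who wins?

Round 1 first-place votes: A 0, B 10, C 0, D 6, E 9. B and E advance.
Runoff: B is ranked above E on 10 ballots, E above B on 15.

E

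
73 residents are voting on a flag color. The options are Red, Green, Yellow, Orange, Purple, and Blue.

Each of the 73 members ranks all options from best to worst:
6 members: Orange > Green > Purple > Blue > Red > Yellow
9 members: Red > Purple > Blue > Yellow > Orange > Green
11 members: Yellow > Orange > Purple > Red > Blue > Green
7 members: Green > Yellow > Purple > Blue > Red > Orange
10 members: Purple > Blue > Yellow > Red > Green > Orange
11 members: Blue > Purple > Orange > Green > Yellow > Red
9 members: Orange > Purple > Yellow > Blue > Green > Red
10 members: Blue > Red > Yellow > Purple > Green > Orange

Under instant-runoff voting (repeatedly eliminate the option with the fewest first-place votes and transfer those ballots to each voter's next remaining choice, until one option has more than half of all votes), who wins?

Purple

Round 1: Red 9, Green 7, Yellow 11, Orange 15, Purple 10, Blue 21. Green eliminated.
Round 2: Red 9, Yellow 18, Orange 15, Purple 10, Blue 21. Red eliminated.
Round 3: Yellow 18, Orange 15, Purple 19, Blue 21. Orange eliminated.
Round 4: Yellow 18, Purple 34, Blue 21. Yellow eliminated.
Round 5: Purple 52, Blue 21. Purple has a majority (≥37).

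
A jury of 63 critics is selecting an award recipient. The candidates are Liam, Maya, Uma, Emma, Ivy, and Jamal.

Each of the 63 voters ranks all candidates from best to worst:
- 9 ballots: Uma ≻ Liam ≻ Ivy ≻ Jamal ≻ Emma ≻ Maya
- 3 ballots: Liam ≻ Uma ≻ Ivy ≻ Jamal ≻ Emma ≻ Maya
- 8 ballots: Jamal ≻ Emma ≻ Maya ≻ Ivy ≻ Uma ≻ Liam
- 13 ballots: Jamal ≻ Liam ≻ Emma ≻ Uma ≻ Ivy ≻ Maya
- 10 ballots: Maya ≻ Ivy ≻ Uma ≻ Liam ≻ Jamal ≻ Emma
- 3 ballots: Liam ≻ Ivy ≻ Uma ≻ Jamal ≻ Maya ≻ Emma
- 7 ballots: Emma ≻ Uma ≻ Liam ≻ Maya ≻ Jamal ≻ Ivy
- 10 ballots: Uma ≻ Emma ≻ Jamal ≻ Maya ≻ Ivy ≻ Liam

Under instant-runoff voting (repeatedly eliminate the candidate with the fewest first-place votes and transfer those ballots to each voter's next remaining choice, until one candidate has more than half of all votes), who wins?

Uma

Round 1: Liam 6, Maya 10, Uma 19, Emma 7, Ivy 0, Jamal 21. Ivy eliminated.
Round 2: Liam 6, Maya 10, Uma 19, Emma 7, Jamal 21. Liam eliminated.
Round 3: Maya 10, Uma 25, Emma 7, Jamal 21. Emma eliminated.
Round 4: Maya 10, Uma 32, Jamal 21. Uma has a majority (≥32).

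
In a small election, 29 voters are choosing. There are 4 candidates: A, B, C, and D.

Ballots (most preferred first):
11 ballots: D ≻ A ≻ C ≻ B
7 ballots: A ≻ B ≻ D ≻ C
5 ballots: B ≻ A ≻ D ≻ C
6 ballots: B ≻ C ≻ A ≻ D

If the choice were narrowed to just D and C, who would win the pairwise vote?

D is ranked above C on 23 ballots; C above D on 6.

D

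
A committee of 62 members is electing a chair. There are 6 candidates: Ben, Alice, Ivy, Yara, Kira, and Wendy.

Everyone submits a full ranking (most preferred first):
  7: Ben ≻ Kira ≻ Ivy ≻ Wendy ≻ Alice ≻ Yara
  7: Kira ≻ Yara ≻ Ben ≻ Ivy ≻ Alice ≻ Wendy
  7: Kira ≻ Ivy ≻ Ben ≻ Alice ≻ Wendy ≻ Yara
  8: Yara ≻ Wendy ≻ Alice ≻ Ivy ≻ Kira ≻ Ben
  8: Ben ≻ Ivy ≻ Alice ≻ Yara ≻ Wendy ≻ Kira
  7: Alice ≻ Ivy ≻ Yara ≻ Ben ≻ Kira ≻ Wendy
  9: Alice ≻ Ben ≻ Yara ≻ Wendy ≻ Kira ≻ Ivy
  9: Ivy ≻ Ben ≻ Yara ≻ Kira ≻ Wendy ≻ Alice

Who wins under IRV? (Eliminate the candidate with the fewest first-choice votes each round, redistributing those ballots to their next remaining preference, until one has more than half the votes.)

Round 1: Ben 15, Alice 16, Ivy 9, Yara 8, Kira 14, Wendy 0. Wendy eliminated.
Round 2: Ben 15, Alice 16, Ivy 9, Yara 8, Kira 14. Yara eliminated.
Round 3: Ben 15, Alice 24, Ivy 9, Kira 14. Ivy eliminated.
Round 4: Ben 24, Alice 24, Kira 14. Kira eliminated.
Round 5: Ben 38, Alice 24. Ben has a majority (≥32).

Ben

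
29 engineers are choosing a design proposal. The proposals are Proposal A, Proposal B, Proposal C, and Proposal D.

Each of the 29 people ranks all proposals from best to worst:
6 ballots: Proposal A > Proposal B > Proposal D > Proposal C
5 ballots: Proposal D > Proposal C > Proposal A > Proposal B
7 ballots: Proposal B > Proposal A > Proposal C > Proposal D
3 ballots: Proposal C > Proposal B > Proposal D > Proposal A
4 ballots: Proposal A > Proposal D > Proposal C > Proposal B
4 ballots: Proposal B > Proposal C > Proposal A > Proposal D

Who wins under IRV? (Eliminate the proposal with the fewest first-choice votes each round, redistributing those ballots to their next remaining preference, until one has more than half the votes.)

Proposal A

Round 1: Proposal A 10, Proposal B 11, Proposal C 3, Proposal D 5. Proposal C eliminated.
Round 2: Proposal A 10, Proposal B 14, Proposal D 5. Proposal D eliminated.
Round 3: Proposal A 15, Proposal B 14. Proposal A has a majority (≥15).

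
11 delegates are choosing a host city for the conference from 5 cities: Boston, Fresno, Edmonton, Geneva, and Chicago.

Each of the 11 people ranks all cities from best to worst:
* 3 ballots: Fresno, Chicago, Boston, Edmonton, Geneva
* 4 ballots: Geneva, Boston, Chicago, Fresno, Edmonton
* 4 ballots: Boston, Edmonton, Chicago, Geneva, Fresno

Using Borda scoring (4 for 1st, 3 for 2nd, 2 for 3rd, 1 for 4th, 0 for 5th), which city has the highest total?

Boston

Boston: 3×2 + 4×3 + 4×4 = 34
Fresno: 3×4 + 4×1 + 4×0 = 16
Edmonton: 3×1 + 4×0 + 4×3 = 15
Geneva: 3×0 + 4×4 + 4×1 = 20
Chicago: 3×3 + 4×2 + 4×2 = 25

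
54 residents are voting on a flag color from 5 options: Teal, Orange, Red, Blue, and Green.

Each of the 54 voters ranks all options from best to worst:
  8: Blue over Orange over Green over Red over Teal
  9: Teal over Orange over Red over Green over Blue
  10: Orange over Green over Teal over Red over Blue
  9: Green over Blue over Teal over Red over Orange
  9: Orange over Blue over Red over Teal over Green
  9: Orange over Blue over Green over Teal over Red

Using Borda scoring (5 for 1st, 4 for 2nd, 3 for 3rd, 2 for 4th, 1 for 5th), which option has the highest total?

Orange

Teal: 8×1 + 9×5 + 10×3 + 9×3 + 9×2 + 9×2 = 146
Orange: 8×4 + 9×4 + 10×5 + 9×1 + 9×5 + 9×5 = 217
Red: 8×2 + 9×3 + 10×2 + 9×2 + 9×3 + 9×1 = 117
Blue: 8×5 + 9×1 + 10×1 + 9×4 + 9×4 + 9×4 = 167
Green: 8×3 + 9×2 + 10×4 + 9×5 + 9×1 + 9×3 = 163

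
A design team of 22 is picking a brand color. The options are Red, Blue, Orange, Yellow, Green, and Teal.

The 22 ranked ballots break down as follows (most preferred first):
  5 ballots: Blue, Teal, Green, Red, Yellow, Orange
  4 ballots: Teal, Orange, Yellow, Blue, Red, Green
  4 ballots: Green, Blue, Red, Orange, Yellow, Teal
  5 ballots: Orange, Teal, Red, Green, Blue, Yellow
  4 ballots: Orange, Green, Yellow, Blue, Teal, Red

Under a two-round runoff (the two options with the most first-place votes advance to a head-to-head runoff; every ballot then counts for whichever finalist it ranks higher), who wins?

Round 1 first-place votes: Red 0, Blue 5, Orange 9, Yellow 0, Green 4, Teal 4. Orange and Blue advance.
Runoff: Orange is ranked above Blue on 13 ballots, Blue above Orange on 9.

Orange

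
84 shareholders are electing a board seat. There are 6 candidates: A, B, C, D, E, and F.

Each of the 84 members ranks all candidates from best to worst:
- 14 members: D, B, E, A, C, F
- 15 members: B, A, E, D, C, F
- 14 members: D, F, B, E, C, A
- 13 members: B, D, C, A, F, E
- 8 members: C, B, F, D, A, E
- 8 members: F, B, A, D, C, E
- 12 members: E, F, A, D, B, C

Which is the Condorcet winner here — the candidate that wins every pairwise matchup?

B

B vs A: 72–12
B vs C: 76–8
B vs D: 44–40
B vs E: 72–12
B vs F: 50–34
B beats every other candidate.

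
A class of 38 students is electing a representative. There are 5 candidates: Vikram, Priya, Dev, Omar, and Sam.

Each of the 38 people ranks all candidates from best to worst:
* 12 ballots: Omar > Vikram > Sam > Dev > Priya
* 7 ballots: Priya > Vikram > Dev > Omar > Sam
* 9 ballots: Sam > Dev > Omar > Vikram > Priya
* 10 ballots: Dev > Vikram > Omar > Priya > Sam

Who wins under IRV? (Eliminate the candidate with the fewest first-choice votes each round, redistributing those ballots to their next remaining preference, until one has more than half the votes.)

Round 1: Vikram 0, Priya 7, Dev 10, Omar 12, Sam 9. Vikram eliminated.
Round 2: Priya 7, Dev 10, Omar 12, Sam 9. Priya eliminated.
Round 3: Dev 17, Omar 12, Sam 9. Sam eliminated.
Round 4: Dev 26, Omar 12. Dev has a majority (≥20).

Dev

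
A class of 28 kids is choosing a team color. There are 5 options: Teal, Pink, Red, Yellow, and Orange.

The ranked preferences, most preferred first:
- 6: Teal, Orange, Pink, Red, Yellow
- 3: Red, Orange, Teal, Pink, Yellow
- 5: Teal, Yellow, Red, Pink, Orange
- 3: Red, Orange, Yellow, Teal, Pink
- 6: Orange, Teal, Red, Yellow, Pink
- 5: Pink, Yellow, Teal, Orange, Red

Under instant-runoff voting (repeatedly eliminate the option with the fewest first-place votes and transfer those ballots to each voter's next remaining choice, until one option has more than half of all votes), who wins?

Teal

Round 1: Teal 11, Pink 5, Red 6, Yellow 0, Orange 6. Yellow eliminated.
Round 2: Teal 11, Pink 5, Red 6, Orange 6. Pink eliminated.
Round 3: Teal 16, Red 6, Orange 6. Teal has a majority (≥15).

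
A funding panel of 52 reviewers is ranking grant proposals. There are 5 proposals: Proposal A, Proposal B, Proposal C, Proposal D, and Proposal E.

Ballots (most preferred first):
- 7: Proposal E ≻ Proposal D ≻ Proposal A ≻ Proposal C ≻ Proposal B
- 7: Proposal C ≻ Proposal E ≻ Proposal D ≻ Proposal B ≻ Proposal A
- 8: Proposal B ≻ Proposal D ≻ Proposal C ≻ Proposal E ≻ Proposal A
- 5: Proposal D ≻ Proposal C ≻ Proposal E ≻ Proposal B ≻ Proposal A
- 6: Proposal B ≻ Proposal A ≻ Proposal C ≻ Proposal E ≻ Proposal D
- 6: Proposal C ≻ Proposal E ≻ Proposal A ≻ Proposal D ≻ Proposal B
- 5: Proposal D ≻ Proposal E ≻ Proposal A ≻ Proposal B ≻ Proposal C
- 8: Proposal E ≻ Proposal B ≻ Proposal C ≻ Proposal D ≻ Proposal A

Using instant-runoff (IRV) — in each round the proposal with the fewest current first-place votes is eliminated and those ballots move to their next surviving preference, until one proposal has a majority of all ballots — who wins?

Proposal C

Round 1: Proposal A 0, Proposal B 14, Proposal C 13, Proposal D 10, Proposal E 15. Proposal A eliminated.
Round 2: Proposal B 14, Proposal C 13, Proposal D 10, Proposal E 15. Proposal D eliminated.
Round 3: Proposal B 14, Proposal C 18, Proposal E 20. Proposal B eliminated.
Round 4: Proposal C 32, Proposal E 20. Proposal C has a majority (≥27).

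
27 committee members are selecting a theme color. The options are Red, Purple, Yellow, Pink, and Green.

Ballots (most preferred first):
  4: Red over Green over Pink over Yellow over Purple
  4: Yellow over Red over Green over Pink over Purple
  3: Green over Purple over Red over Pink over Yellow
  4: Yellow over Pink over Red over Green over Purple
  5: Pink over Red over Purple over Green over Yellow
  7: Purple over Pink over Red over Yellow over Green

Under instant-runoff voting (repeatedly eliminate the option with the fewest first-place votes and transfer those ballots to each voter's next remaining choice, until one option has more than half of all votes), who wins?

Pink

Round 1: Red 4, Purple 7, Yellow 8, Pink 5, Green 3. Green eliminated.
Round 2: Red 4, Purple 10, Yellow 8, Pink 5. Red eliminated.
Round 3: Purple 10, Yellow 8, Pink 9. Yellow eliminated.
Round 4: Purple 10, Pink 17. Pink has a majority (≥14).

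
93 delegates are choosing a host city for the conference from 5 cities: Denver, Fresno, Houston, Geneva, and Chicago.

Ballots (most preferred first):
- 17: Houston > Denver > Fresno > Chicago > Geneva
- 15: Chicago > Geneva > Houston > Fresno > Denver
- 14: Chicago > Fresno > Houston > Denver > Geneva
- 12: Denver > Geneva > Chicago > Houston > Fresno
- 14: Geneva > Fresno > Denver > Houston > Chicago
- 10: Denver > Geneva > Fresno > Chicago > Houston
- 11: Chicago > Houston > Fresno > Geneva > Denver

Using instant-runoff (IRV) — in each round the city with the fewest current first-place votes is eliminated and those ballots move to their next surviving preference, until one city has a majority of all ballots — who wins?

Denver

Round 1: Denver 22, Fresno 0, Houston 17, Geneva 14, Chicago 40. Fresno eliminated.
Round 2: Denver 22, Houston 17, Geneva 14, Chicago 40. Geneva eliminated.
Round 3: Denver 36, Houston 17, Chicago 40. Houston eliminated.
Round 4: Denver 53, Chicago 40. Denver has a majority (≥47).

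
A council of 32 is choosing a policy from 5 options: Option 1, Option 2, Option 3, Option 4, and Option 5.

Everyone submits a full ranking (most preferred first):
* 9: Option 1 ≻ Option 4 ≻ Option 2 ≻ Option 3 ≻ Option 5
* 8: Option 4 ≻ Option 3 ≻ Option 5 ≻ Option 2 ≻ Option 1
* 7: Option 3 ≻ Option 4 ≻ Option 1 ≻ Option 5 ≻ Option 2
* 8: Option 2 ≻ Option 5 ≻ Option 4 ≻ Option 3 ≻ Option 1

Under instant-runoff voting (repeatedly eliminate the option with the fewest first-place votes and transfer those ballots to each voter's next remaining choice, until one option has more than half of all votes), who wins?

Round 1: Option 1 9, Option 2 8, Option 3 7, Option 4 8, Option 5 0. Option 5 eliminated.
Round 2: Option 1 9, Option 2 8, Option 3 7, Option 4 8. Option 3 eliminated.
Round 3: Option 1 9, Option 2 8, Option 4 15. Option 2 eliminated.
Round 4: Option 1 9, Option 4 23. Option 4 has a majority (≥17).

Option 4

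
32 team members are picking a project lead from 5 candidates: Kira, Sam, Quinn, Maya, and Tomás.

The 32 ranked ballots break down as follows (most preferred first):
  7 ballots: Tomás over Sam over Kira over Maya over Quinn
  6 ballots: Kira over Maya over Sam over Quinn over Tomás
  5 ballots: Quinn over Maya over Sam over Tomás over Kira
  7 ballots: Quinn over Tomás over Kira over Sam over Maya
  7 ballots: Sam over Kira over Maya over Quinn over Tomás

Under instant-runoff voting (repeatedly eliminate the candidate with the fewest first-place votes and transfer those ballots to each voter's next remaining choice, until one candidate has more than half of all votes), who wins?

Sam

Round 1: Kira 6, Sam 7, Quinn 12, Maya 0, Tomás 7. Maya eliminated.
Round 2: Kira 6, Sam 7, Quinn 12, Tomás 7. Kira eliminated.
Round 3: Sam 13, Quinn 12, Tomás 7. Tomás eliminated.
Round 4: Sam 20, Quinn 12. Sam has a majority (≥17).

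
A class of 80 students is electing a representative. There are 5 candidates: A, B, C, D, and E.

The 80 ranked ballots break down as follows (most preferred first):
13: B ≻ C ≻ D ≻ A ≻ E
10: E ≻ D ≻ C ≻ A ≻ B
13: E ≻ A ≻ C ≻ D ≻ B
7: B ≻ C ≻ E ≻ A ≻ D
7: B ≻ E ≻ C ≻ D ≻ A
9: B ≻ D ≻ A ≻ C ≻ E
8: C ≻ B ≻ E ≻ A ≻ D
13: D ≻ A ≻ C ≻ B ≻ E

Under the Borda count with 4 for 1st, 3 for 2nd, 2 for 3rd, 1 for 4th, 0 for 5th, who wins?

A: 13×1 + 10×1 + 13×3 + 7×1 + 7×0 + 9×2 + 8×1 + 13×3 = 134
B: 13×4 + 10×0 + 13×0 + 7×4 + 7×4 + 9×4 + 8×3 + 13×1 = 181
C: 13×3 + 10×2 + 13×2 + 7×3 + 7×2 + 9×1 + 8×4 + 13×2 = 187
D: 13×2 + 10×3 + 13×1 + 7×0 + 7×1 + 9×3 + 8×0 + 13×4 = 155
E: 13×0 + 10×4 + 13×4 + 7×2 + 7×3 + 9×0 + 8×2 + 13×0 = 143

C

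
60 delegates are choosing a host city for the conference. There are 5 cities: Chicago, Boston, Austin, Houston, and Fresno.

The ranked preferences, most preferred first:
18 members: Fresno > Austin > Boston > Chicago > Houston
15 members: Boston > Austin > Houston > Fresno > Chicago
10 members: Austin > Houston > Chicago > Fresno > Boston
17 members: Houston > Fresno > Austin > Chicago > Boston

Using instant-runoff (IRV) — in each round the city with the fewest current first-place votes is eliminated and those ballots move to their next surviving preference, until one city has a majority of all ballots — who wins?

Round 1: Chicago 0, Boston 15, Austin 10, Houston 17, Fresno 18. Chicago eliminated.
Round 2: Boston 15, Austin 10, Houston 17, Fresno 18. Austin eliminated.
Round 3: Boston 15, Houston 27, Fresno 18. Boston eliminated.
Round 4: Houston 42, Fresno 18. Houston has a majority (≥31).

Houston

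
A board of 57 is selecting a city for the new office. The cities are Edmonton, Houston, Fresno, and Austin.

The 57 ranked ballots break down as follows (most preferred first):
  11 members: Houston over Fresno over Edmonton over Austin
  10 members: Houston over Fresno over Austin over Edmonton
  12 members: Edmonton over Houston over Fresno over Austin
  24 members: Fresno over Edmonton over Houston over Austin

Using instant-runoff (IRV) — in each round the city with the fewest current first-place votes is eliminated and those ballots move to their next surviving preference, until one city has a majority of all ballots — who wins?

Round 1: Edmonton 12, Houston 21, Fresno 24, Austin 0. Austin eliminated.
Round 2: Edmonton 12, Houston 21, Fresno 24. Edmonton eliminated.
Round 3: Houston 33, Fresno 24. Houston has a majority (≥29).

Houston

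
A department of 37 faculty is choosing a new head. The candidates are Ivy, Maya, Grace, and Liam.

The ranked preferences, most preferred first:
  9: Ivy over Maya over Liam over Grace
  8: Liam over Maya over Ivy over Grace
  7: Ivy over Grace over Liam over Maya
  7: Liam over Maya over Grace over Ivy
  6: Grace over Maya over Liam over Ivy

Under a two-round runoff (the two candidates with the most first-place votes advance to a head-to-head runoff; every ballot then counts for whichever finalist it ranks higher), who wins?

Liam

Round 1 first-place votes: Ivy 16, Maya 0, Grace 6, Liam 15. Ivy and Liam advance.
Runoff: Ivy is ranked above Liam on 16 ballots, Liam above Ivy on 21.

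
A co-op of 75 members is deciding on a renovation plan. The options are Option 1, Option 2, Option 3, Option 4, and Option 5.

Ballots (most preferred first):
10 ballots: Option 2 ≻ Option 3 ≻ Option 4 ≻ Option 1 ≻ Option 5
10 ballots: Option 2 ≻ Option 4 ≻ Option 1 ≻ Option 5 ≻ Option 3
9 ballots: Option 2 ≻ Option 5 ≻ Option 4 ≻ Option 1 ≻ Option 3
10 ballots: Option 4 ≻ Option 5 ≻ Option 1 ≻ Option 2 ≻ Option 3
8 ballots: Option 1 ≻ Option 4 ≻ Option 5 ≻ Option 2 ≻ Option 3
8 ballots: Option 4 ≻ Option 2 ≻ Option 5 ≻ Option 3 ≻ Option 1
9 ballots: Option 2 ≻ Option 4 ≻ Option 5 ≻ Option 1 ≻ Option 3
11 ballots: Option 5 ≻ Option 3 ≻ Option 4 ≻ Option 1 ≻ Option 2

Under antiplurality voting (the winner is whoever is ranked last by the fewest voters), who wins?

Last-place votes: Option 1 8, Option 2 11, Option 3 46, Option 4 0, Option 5 10.

Option 4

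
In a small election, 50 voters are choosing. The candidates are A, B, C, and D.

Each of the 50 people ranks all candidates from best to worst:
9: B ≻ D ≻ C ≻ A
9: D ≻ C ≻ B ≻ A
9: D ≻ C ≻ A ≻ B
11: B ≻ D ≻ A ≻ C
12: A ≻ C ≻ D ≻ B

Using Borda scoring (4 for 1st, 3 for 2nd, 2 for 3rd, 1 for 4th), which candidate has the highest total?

A: 9×1 + 9×1 + 9×2 + 11×2 + 12×4 = 106
B: 9×4 + 9×2 + 9×1 + 11×4 + 12×1 = 119
C: 9×2 + 9×3 + 9×3 + 11×1 + 12×3 = 119
D: 9×3 + 9×4 + 9×4 + 11×3 + 12×2 = 156

D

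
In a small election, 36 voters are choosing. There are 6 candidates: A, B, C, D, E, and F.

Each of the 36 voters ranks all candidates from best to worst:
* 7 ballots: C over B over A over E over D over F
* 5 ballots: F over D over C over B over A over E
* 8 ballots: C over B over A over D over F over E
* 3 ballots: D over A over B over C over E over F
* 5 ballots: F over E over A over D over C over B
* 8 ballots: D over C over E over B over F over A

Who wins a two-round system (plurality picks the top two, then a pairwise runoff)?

D

Round 1 first-place votes: A 0, B 0, C 15, D 11, E 0, F 10. C and D advance.
Runoff: C is ranked above D on 15 ballots, D above C on 21.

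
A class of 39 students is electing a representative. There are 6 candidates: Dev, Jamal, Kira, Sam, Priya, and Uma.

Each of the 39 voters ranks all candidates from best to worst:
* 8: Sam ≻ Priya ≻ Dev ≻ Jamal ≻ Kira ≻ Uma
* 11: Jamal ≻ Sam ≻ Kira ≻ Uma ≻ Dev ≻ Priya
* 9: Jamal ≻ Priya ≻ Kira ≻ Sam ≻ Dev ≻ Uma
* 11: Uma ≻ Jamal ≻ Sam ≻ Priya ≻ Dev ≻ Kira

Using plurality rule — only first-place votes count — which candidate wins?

Jamal

First-place votes: Dev 0, Jamal 20, Kira 0, Sam 8, Priya 0, Uma 11.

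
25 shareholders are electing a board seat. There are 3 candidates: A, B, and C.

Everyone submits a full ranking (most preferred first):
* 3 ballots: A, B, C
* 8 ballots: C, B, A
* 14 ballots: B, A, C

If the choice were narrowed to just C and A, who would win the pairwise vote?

A

C is ranked above A on 8 ballots; A above C on 17.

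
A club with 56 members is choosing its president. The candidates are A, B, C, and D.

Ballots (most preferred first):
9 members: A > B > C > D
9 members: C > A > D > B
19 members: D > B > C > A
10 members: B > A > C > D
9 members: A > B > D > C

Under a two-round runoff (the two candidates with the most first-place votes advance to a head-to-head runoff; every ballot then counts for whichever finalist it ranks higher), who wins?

A

Round 1 first-place votes: A 18, B 10, C 9, D 19. D and A advance.
Runoff: D is ranked above A on 19 ballots, A above D on 37.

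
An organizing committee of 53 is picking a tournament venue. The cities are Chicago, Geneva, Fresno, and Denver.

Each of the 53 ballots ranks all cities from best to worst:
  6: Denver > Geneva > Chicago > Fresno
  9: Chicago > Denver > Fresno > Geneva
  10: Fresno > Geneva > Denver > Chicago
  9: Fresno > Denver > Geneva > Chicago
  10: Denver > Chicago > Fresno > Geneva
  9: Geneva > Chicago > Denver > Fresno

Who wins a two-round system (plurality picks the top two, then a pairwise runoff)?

Denver

Round 1 first-place votes: Chicago 9, Geneva 9, Fresno 19, Denver 16. Fresno and Denver advance.
Runoff: Fresno is ranked above Denver on 19 ballots, Denver above Fresno on 34.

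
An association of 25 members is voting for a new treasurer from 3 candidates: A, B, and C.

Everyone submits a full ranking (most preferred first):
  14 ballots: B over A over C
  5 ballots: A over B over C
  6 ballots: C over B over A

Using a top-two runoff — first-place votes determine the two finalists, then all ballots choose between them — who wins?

Round 1 first-place votes: A 5, B 14, C 6. B and C advance.
Runoff: B is ranked above C on 19 ballots, C above B on 6.

B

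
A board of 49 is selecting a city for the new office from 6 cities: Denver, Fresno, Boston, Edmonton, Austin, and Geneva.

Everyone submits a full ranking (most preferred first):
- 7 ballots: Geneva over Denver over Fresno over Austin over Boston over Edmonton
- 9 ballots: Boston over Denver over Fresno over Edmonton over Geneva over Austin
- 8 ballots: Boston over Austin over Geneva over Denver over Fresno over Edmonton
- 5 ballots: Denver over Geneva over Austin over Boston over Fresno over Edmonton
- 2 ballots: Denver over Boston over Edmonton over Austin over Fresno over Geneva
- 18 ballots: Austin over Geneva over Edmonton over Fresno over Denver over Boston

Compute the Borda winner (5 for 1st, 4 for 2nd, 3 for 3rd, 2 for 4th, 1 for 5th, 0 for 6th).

Denver: 7×4 + 9×4 + 8×2 + 5×5 + 2×5 + 18×1 = 133
Fresno: 7×3 + 9×3 + 8×1 + 5×1 + 2×1 + 18×2 = 99
Boston: 7×1 + 9×5 + 8×5 + 5×2 + 2×4 + 18×0 = 110
Edmonton: 7×0 + 9×2 + 8×0 + 5×0 + 2×3 + 18×3 = 78
Austin: 7×2 + 9×0 + 8×4 + 5×3 + 2×2 + 18×5 = 155
Geneva: 7×5 + 9×1 + 8×3 + 5×4 + 2×0 + 18×4 = 160

Geneva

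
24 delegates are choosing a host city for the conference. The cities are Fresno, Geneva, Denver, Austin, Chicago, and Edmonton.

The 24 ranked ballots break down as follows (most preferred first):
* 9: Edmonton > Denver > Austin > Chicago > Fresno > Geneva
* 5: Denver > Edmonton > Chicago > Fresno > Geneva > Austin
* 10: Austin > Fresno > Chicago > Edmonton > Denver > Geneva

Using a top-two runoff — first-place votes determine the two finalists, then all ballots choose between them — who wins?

Edmonton

Round 1 first-place votes: Fresno 0, Geneva 0, Denver 5, Austin 10, Chicago 0, Edmonton 9. Austin and Edmonton advance.
Runoff: Austin is ranked above Edmonton on 10 ballots, Edmonton above Austin on 14.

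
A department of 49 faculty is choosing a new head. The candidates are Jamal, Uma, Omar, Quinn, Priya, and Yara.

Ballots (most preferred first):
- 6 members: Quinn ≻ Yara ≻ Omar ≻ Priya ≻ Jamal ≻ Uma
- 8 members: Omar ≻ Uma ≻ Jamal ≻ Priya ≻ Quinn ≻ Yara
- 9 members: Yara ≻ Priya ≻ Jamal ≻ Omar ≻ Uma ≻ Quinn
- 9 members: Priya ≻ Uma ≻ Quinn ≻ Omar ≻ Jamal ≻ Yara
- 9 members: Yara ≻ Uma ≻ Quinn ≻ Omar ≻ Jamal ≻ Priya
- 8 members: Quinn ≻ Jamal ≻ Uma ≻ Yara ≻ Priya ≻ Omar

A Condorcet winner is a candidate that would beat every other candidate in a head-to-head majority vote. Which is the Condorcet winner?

Uma

Uma vs Jamal: 26–23
Uma vs Omar: 26–23
Uma vs Quinn: 35–14
Uma vs Priya: 25–24
Uma vs Yara: 25–24
Uma beats every other candidate.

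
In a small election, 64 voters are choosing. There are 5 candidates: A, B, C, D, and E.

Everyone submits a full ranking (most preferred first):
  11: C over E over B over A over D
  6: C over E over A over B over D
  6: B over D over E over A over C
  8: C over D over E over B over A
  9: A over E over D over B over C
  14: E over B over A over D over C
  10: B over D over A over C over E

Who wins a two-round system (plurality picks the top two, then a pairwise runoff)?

B

Round 1 first-place votes: A 9, B 16, C 25, D 0, E 14. C and B advance.
Runoff: C is ranked above B on 25 ballots, B above C on 39.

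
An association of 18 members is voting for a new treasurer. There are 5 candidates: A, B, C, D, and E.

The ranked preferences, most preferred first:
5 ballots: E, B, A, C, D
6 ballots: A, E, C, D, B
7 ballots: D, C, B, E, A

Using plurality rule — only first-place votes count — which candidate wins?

D

First-place votes: A 6, B 0, C 0, D 7, E 5.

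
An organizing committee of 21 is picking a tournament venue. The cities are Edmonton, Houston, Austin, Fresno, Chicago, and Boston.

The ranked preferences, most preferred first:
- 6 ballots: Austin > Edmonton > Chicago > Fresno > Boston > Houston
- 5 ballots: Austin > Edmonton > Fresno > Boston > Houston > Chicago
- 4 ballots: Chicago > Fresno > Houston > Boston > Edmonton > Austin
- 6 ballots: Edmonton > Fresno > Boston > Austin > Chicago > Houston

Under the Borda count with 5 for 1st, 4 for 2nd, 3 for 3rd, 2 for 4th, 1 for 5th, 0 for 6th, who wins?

Edmonton: 6×4 + 5×4 + 4×1 + 6×5 = 78
Houston: 6×0 + 5×1 + 4×3 + 6×0 = 17
Austin: 6×5 + 5×5 + 4×0 + 6×2 = 67
Fresno: 6×2 + 5×3 + 4×4 + 6×4 = 67
Chicago: 6×3 + 5×0 + 4×5 + 6×1 = 44
Boston: 6×1 + 5×2 + 4×2 + 6×3 = 42

Edmonton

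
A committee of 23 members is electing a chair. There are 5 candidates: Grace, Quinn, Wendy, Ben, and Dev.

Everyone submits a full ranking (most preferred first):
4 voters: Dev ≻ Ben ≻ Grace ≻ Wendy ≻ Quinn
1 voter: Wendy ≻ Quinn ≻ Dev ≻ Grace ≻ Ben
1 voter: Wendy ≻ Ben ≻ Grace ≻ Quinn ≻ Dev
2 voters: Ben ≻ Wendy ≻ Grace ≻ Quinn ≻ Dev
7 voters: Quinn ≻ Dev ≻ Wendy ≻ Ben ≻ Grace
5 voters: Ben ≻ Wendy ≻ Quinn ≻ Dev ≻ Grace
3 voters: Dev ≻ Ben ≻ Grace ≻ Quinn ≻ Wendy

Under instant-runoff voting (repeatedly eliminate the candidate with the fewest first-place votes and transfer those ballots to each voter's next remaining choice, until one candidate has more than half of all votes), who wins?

Ben

Round 1: Grace 0, Quinn 7, Wendy 2, Ben 7, Dev 7. Grace eliminated.
Round 2: Quinn 7, Wendy 2, Ben 7, Dev 7. Wendy eliminated.
Round 3: Quinn 8, Ben 8, Dev 7. Dev eliminated.
Round 4: Quinn 8, Ben 15. Ben has a majority (≥12).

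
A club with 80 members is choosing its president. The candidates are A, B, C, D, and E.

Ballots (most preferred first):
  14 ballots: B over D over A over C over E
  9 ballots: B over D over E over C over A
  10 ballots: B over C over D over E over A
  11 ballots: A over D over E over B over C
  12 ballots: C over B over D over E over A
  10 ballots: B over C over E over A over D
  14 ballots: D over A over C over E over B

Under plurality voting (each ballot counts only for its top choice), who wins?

First-place votes: A 11, B 43, C 12, D 14, E 0.

B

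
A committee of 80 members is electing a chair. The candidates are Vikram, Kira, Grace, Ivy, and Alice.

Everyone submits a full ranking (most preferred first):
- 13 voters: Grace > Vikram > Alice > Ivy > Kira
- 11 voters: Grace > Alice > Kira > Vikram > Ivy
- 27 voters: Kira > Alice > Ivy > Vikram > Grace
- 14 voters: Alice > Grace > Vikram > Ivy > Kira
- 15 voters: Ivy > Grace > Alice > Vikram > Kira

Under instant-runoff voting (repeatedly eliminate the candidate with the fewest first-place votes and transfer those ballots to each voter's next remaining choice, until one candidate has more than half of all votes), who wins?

Round 1: Vikram 0, Kira 27, Grace 24, Ivy 15, Alice 14. Vikram eliminated.
Round 2: Kira 27, Grace 24, Ivy 15, Alice 14. Alice eliminated.
Round 3: Kira 27, Grace 38, Ivy 15. Ivy eliminated.
Round 4: Kira 27, Grace 53. Grace has a majority (≥41).

Grace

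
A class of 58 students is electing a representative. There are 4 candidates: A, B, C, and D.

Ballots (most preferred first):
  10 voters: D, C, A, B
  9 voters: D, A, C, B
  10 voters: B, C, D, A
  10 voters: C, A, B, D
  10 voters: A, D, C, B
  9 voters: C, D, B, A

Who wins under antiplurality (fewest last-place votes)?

Last-place votes: A 19, B 29, C 0, D 10.

C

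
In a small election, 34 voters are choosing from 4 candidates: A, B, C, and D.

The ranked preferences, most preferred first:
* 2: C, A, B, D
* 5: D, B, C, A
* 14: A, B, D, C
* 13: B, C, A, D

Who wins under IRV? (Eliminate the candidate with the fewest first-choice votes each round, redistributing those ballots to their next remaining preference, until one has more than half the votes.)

B

Round 1: A 14, B 13, C 2, D 5. C eliminated.
Round 2: A 16, B 13, D 5. D eliminated.
Round 3: A 16, B 18. B has a majority (≥18).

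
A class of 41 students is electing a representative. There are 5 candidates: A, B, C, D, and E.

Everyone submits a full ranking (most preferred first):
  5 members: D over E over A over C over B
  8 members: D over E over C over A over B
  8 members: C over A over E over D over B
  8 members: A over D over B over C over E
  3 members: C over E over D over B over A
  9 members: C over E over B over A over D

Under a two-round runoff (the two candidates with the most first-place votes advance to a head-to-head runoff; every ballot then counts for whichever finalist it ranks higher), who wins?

Round 1 first-place votes: A 8, B 0, C 20, D 13, E 0. C and D advance.
Runoff: C is ranked above D on 20 ballots, D above C on 21.

D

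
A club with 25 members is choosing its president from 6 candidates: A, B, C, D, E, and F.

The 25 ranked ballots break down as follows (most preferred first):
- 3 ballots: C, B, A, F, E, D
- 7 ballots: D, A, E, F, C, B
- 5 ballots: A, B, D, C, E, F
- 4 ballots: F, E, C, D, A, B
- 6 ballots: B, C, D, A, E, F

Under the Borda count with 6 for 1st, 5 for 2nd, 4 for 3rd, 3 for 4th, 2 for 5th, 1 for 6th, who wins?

A: 3×4 + 7×5 + 5×6 + 4×2 + 6×3 = 103
B: 3×5 + 7×1 + 5×5 + 4×1 + 6×6 = 87
C: 3×6 + 7×2 + 5×3 + 4×4 + 6×5 = 93
D: 3×1 + 7×6 + 5×4 + 4×3 + 6×4 = 101
E: 3×2 + 7×4 + 5×2 + 4×5 + 6×2 = 76
F: 3×3 + 7×3 + 5×1 + 4×6 + 6×1 = 65

A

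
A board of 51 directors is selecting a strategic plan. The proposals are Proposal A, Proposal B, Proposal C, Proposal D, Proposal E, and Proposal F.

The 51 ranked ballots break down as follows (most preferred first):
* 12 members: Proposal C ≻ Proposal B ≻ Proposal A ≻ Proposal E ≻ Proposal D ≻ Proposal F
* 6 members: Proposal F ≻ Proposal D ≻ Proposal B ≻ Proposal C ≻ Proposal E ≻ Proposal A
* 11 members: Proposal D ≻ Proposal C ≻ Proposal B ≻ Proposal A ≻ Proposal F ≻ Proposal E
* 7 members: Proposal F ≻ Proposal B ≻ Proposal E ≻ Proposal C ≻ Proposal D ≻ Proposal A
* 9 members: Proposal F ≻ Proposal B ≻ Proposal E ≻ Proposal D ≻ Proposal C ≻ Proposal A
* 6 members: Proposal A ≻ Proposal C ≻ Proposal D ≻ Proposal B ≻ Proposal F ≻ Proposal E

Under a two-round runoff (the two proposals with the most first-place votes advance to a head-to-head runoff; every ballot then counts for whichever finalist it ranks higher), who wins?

Proposal C

Round 1 first-place votes: Proposal A 6, Proposal B 0, Proposal C 12, Proposal D 11, Proposal E 0, Proposal F 22. Proposal F and Proposal C advance.
Runoff: Proposal F is ranked above Proposal C on 22 ballots, Proposal C above Proposal F on 29.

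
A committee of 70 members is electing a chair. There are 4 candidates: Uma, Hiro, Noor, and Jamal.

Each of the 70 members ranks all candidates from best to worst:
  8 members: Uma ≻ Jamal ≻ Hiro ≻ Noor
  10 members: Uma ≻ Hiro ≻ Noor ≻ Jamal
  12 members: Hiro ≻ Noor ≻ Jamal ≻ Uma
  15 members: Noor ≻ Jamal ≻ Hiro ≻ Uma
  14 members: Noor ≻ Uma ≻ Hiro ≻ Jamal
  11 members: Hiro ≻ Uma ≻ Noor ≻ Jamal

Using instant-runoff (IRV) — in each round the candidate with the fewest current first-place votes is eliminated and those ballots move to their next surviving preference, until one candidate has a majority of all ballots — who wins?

Round 1: Uma 18, Hiro 23, Noor 29, Jamal 0. Jamal eliminated.
Round 2: Uma 18, Hiro 23, Noor 29. Uma eliminated.
Round 3: Hiro 41, Noor 29. Hiro has a majority (≥36).

Hiro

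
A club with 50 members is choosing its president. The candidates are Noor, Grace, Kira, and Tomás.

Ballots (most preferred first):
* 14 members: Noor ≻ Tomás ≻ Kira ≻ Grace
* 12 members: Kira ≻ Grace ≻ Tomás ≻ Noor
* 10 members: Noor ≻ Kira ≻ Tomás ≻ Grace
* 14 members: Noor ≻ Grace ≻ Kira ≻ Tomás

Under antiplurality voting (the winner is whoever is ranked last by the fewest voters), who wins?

Kira

Last-place votes: Noor 12, Grace 24, Kira 0, Tomás 14.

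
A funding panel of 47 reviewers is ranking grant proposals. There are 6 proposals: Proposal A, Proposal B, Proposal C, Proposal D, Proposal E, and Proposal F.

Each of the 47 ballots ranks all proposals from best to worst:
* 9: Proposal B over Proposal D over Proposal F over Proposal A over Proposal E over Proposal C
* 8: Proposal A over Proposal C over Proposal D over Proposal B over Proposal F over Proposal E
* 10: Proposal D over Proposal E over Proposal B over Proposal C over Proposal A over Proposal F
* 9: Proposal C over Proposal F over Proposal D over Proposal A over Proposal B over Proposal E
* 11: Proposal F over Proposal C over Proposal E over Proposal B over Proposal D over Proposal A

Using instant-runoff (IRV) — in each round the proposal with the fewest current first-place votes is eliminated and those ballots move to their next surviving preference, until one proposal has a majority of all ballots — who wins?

Proposal C

Round 1: Proposal A 8, Proposal B 9, Proposal C 9, Proposal D 10, Proposal E 0, Proposal F 11. Proposal E eliminated.
Round 2: Proposal A 8, Proposal B 9, Proposal C 9, Proposal D 10, Proposal F 11. Proposal A eliminated.
Round 3: Proposal B 9, Proposal C 17, Proposal D 10, Proposal F 11. Proposal B eliminated.
Round 4: Proposal C 17, Proposal D 19, Proposal F 11. Proposal F eliminated.
Round 5: Proposal C 28, Proposal D 19. Proposal C has a majority (≥24).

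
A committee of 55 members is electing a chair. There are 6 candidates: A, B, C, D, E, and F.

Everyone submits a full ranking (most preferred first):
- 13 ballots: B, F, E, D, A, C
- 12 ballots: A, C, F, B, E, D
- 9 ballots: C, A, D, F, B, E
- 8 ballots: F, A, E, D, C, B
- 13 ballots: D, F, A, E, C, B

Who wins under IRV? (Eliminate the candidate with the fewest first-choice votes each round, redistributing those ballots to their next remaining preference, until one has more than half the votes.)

A

Round 1: A 12, B 13, C 9, D 13, E 0, F 8. E eliminated.
Round 2: A 12, B 13, C 9, D 13, F 8. F eliminated.
Round 3: A 20, B 13, C 9, D 13. C eliminated.
Round 4: A 29, B 13, D 13. A has a majority (≥28).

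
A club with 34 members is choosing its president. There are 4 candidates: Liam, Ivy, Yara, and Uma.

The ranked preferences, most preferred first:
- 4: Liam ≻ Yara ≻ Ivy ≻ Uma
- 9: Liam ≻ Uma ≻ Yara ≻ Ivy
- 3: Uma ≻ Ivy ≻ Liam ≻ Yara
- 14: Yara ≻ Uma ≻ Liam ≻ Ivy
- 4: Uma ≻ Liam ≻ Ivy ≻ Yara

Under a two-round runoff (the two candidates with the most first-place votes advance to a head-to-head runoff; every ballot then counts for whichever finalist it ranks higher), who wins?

Liam

Round 1 first-place votes: Liam 13, Ivy 0, Yara 14, Uma 7. Yara and Liam advance.
Runoff: Yara is ranked above Liam on 14 ballots, Liam above Yara on 20.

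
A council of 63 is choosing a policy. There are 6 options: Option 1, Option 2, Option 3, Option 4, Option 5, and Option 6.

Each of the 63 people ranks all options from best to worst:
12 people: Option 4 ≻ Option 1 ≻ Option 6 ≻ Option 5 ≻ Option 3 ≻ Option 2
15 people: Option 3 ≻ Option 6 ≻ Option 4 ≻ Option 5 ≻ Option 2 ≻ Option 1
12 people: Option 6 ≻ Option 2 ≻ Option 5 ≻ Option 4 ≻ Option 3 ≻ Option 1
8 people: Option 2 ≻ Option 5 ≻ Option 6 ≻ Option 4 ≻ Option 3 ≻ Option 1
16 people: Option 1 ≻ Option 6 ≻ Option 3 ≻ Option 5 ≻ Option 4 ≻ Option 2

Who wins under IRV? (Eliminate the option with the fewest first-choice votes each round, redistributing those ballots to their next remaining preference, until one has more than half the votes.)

Round 1: Option 1 16, Option 2 8, Option 3 15, Option 4 12, Option 5 0, Option 6 12. Option 5 eliminated.
Round 2: Option 1 16, Option 2 8, Option 3 15, Option 4 12, Option 6 12. Option 2 eliminated.
Round 3: Option 1 16, Option 3 15, Option 4 12, Option 6 20. Option 4 eliminated.
Round 4: Option 1 28, Option 3 15, Option 6 20. Option 3 eliminated.
Round 5: Option 1 28, Option 6 35. Option 6 has a majority (≥32).

Option 6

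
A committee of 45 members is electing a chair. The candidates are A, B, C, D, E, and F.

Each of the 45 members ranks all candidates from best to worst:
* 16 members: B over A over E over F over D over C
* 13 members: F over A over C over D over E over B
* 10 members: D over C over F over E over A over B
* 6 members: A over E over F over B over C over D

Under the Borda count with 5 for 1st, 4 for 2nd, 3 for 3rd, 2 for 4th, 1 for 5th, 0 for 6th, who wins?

A: 16×4 + 13×4 + 10×1 + 6×5 = 156
B: 16×5 + 13×0 + 10×0 + 6×2 = 92
C: 16×0 + 13×3 + 10×4 + 6×1 = 85
D: 16×1 + 13×2 + 10×5 + 6×0 = 92
E: 16×3 + 13×1 + 10×2 + 6×4 = 105
F: 16×2 + 13×5 + 10×3 + 6×3 = 145

A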